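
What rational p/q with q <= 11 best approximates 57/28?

Expand x = 57/28 as a continued fraction with the Euclidean algorithm:
  57 = 2*28 + 1, so a_0 = 2.
  28 = 28*1 + 0, so a_1 = 28.
so x = [2; 28].
Convergents (p_i = a_i*p_{i-1} + p_{i-2}, q_i = a_i*q_{i-1} + q_{i-2} with p_{-2}=0, p_{-1}=1, q_{-2}=1, q_{-1}=0), until the denominator exceeds 11:
  i=0: a_0=2, p_0 = 2*1 + 0 = 2, q_0 = 2*0 + 1 = 1.
  i=1: a_1=28, p_1 = 28*2 + 1 = 57, q_1 = 28*1 + 0 = 28.
q_1 = 28 > 11, so the last convergent with denominator <= 11 is p_0/q_0 = 2/1.
The closest fraction with denominator <= 11 is either p_0/q_0 or the intermediate fraction (k*p_0 + p_{-1})/(k*q_0 + q_{-1}) with the largest k >= 1 whose denominator stays <= 11; these approach x as k grows, and every other convergent or intermediate fraction in range is farther away.
Largest k: floor((11 - q_{-1})/q_0) = floor((11 - 0)/1) = 11 (using the seeds p_{-1} = 1, q_{-1} = 0).
That gives (11*2 + 1)/(11*1 + 0) = 23/11.
Compare the errors: |x - 2/1| = |57*1 - 2*28|/(28*1) = 1/28, and |x - 23/11| = |57*11 - 23*28|/(28*11) = 17/308.
Cross-multiplying, 1*308 = 308 < 476 = 17*28, so 1/28 is smaller: the convergent 2/1 is closer to x than 23/11.

2/1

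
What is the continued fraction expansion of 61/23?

Run the Euclidean algorithm on 61 and 23; the successive quotients are the partial quotients a_0, a_1, ... (each step inverts the fractional part left over by the previous one):
  61 = 2*23 + 15, so a_0 = 2.
  23 = 1*15 + 8, so a_1 = 1.
  15 = 1*8 + 7, so a_2 = 1.
  8 = 1*7 + 1, so a_3 = 1.
  7 = 7*1 + 0, so a_4 = 7.
The remainder reaches 0 after 5 divisions, so the expansion has 5 partial quotients, read off in order.

[2; 1, 1, 1, 7]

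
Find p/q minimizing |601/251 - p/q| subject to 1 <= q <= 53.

91/38

Expand x = 601/251 as a continued fraction with the Euclidean algorithm:
  601 = 2*251 + 99, so a_0 = 2.
  251 = 2*99 + 53, so a_1 = 2.
  99 = 1*53 + 46, so a_2 = 1.
  53 = 1*46 + 7, so a_3 = 1.
  46 = 6*7 + 4, so a_4 = 6.
  7 = 1*4 + 3, so a_5 = 1.
  4 = 1*3 + 1, so a_6 = 1.
  3 = 3*1 + 0, so a_7 = 3.
so x = [2; 2, 1, 1, 6, 1, 1, 3].
Convergents (p_i = a_i*p_{i-1} + p_{i-2}, q_i = a_i*q_{i-1} + q_{i-2} with p_{-2}=0, p_{-1}=1, q_{-2}=1, q_{-1}=0), until the denominator exceeds 53:
  i=0: a_0=2, p_0 = 2*1 + 0 = 2, q_0 = 2*0 + 1 = 1.
  i=1: a_1=2, p_1 = 2*2 + 1 = 5, q_1 = 2*1 + 0 = 2.
  i=2: a_2=1, p_2 = 1*5 + 2 = 7, q_2 = 1*2 + 1 = 3.
  i=3: a_3=1, p_3 = 1*7 + 5 = 12, q_3 = 1*3 + 2 = 5.
  i=4: a_4=6, p_4 = 6*12 + 7 = 79, q_4 = 6*5 + 3 = 33.
  i=5: a_5=1, p_5 = 1*79 + 12 = 91, q_5 = 1*33 + 5 = 38.
  i=6: a_6=1, p_6 = 1*91 + 79 = 170, q_6 = 1*38 + 33 = 71.
q_6 = 71 > 53, so the last convergent with denominator <= 53 is p_5/q_5 = 91/38.
The closest fraction with denominator <= 53 is either p_5/q_5 or the intermediate fraction (k*p_5 + p_4)/(k*q_5 + q_4) with the largest k >= 1 whose denominator stays <= 53; these approach x as k grows, and every other convergent or intermediate fraction in range is farther away.
Largest k: floor((53 - q_4)/q_5) = floor((53 - 33)/38) = 0.
Since k = 0, no intermediate fraction beyond p_5/q_5 has denominator <= 53, so the convergent 91/38 is the closest (its error is |601*38 - 91*251|/(251*38) = 3/9538).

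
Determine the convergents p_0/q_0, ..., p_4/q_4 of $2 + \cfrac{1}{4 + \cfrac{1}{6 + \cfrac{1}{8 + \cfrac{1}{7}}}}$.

2/1, 9/4, 56/25, 457/204, 3255/1453

Using the convergent recurrence p_i = a_i*p_{i-1} + p_{i-2}, q_i = a_i*q_{i-1} + q_{i-2} with p_{-2}=0, p_{-1}=1, q_{-2}=1, q_{-1}=0:
  i=0: a_0=2, p_0 = 2*1 + 0 = 2, q_0 = 2*0 + 1 = 1.
  i=1: a_1=4, p_1 = 4*2 + 1 = 9, q_1 = 4*1 + 0 = 4.
  i=2: a_2=6, p_2 = 6*9 + 2 = 56, q_2 = 6*4 + 1 = 25.
  i=3: a_3=8, p_3 = 8*56 + 9 = 457, q_3 = 8*25 + 4 = 204.
  i=4: a_4=7, p_4 = 7*457 + 56 = 3255, q_4 = 7*204 + 25 = 1453.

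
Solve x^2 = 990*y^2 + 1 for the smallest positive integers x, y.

(x, y) = (881, 28)

First expand sqrt(990) as a continued fraction. With x_i = (sqrt(990) + m_i)/d_i and (m_0, d_0) = (0, 1): a_0 = floor(sqrt(990)) = 31, since 31^2 = 961 <= 990 < 1024 = 32^2.
Iterate m_{i+1} = d_i*a_i - m_i, d_{i+1} = (990 - m_{i+1}^2)/d_i, a_{i+1} = floor((a_0 + m_{i+1})/d_{i+1}):
  m_1 = 1*31 - 0 = 31, d_1 = (990 - 31^2)/1 = 29/1 = 29, a_1 = floor((31 + 31)/29) = 2.
  m_2 = 29*2 - 31 = 27, d_2 = (990 - 27^2)/29 = 261/29 = 9, a_2 = floor((31 + 27)/9) = 6.
  m_3 = 9*6 - 27 = 27, d_3 = (990 - 27^2)/9 = 261/9 = 29, a_3 = floor((31 + 27)/29) = 2.
  m_4 = 29*2 - 27 = 31, d_4 = (990 - 31^2)/29 = 29/29 = 1, a_4 = floor((31 + 31)/1) = 62.
  m_5 = 1*62 - 31 = 31, d_5 = (990 - 31^2)/1 = 29/1 = 29: (m_5, d_5) = (m_1, d_1) = (31, 29), so from here the quotients repeat a_1, ..., a_4; the period length is 4.
So sqrt(990) = [31; (2, 6, 2, 62)] with period length k = 4.
k is even, so the fundamental solution of x^2 - 990y^2 = 1 is (p_{k-1}, q_{k-1}) = (p_3, q_3); compute convergents through index 3.
Convergents (p_i = a_i*p_{i-1} + p_{i-2}, q_i = a_i*q_{i-1} + q_{i-2} with p_{-2}=0, p_{-1}=1, q_{-2}=1, q_{-1}=0):
  i=0: a_0=31, p_0 = 31*1 + 0 = 31, q_0 = 31*0 + 1 = 1.
  i=1: a_1=2, p_1 = 2*31 + 1 = 63, q_1 = 2*1 + 0 = 2.
  i=2: a_2=6, p_2 = 6*63 + 31 = 409, q_2 = 6*2 + 1 = 13.
  i=3: a_3=2, p_3 = 2*409 + 63 = 881, q_3 = 2*13 + 2 = 28.
Check: 881^2 - 990*28^2 = 776161 - 776160 = 1, so (x, y) = (881, 28) solves the equation, and by the theorem it is the least positive solution.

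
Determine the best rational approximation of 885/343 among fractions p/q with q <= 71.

Expand x = 885/343 as a continued fraction with the Euclidean algorithm:
  885 = 2*343 + 199, so a_0 = 2.
  343 = 1*199 + 144, so a_1 = 1.
  199 = 1*144 + 55, so a_2 = 1.
  144 = 2*55 + 34, so a_3 = 2.
  55 = 1*34 + 21, so a_4 = 1.
  34 = 1*21 + 13, so a_5 = 1.
  21 = 1*13 + 8, so a_6 = 1.
  13 = 1*8 + 5, so a_7 = 1.
  8 = 1*5 + 3, so a_8 = 1.
  5 = 1*3 + 2, so a_9 = 1.
  3 = 1*2 + 1, so a_10 = 1.
  2 = 2*1 + 0, so a_11 = 2.
so x = [2; 1, 1, 2, 1, 1, 1, 1, 1, 1, 1, 2].
Convergents (p_i = a_i*p_{i-1} + p_{i-2}, q_i = a_i*q_{i-1} + q_{i-2} with p_{-2}=0, p_{-1}=1, q_{-2}=1, q_{-1}=0), until the denominator exceeds 71:
  i=0: a_0=2, p_0 = 2*1 + 0 = 2, q_0 = 2*0 + 1 = 1.
  i=1: a_1=1, p_1 = 1*2 + 1 = 3, q_1 = 1*1 + 0 = 1.
  i=2: a_2=1, p_2 = 1*3 + 2 = 5, q_2 = 1*1 + 1 = 2.
  i=3: a_3=2, p_3 = 2*5 + 3 = 13, q_3 = 2*2 + 1 = 5.
  i=4: a_4=1, p_4 = 1*13 + 5 = 18, q_4 = 1*5 + 2 = 7.
  i=5: a_5=1, p_5 = 1*18 + 13 = 31, q_5 = 1*7 + 5 = 12.
  i=6: a_6=1, p_6 = 1*31 + 18 = 49, q_6 = 1*12 + 7 = 19.
  i=7: a_7=1, p_7 = 1*49 + 31 = 80, q_7 = 1*19 + 12 = 31.
  i=8: a_8=1, p_8 = 1*80 + 49 = 129, q_8 = 1*31 + 19 = 50.
  i=9: a_9=1, p_9 = 1*129 + 80 = 209, q_9 = 1*50 + 31 = 81.
q_9 = 81 > 71, so the last convergent with denominator <= 71 is p_8/q_8 = 129/50.
The closest fraction with denominator <= 71 is either p_8/q_8 or the intermediate fraction (k*p_8 + p_7)/(k*q_8 + q_7) with the largest k >= 1 whose denominator stays <= 71; these approach x as k grows, and every other convergent or intermediate fraction in range is farther away.
Largest k: floor((71 - q_7)/q_8) = floor((71 - 31)/50) = 0.
Since k = 0, no intermediate fraction beyond p_8/q_8 has denominator <= 71, so the convergent 129/50 is the closest (its error is |885*50 - 129*343|/(343*50) = 3/17150).

129/50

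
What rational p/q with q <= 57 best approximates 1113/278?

4/1

Expand x = 1113/278 as a continued fraction with the Euclidean algorithm:
  1113 = 4*278 + 1, so a_0 = 4.
  278 = 278*1 + 0, so a_1 = 278.
so x = [4; 278].
Convergents (p_i = a_i*p_{i-1} + p_{i-2}, q_i = a_i*q_{i-1} + q_{i-2} with p_{-2}=0, p_{-1}=1, q_{-2}=1, q_{-1}=0), until the denominator exceeds 57:
  i=0: a_0=4, p_0 = 4*1 + 0 = 4, q_0 = 4*0 + 1 = 1.
  i=1: a_1=278, p_1 = 278*4 + 1 = 1113, q_1 = 278*1 + 0 = 278.
q_1 = 278 > 57, so the last convergent with denominator <= 57 is p_0/q_0 = 4/1.
The closest fraction with denominator <= 57 is either p_0/q_0 or the intermediate fraction (k*p_0 + p_{-1})/(k*q_0 + q_{-1}) with the largest k >= 1 whose denominator stays <= 57; these approach x as k grows, and every other convergent or intermediate fraction in range is farther away.
Largest k: floor((57 - q_{-1})/q_0) = floor((57 - 0)/1) = 57 (using the seeds p_{-1} = 1, q_{-1} = 0).
That gives (57*4 + 1)/(57*1 + 0) = 229/57.
Compare the errors: |x - 4/1| = |1113*1 - 4*278|/(278*1) = 1/278, and |x - 229/57| = |1113*57 - 229*278|/(278*57) = 221/15846.
Cross-multiplying, 1*15846 = 15846 < 61438 = 221*278, so 1/278 is smaller: the convergent 4/1 is closer to x than 229/57.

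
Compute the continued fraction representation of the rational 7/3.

Run the Euclidean algorithm on 7 and 3; the successive quotients are the partial quotients a_0, a_1, ... (each step inverts the fractional part left over by the previous one):
  7 = 2*3 + 1, so a_0 = 2.
  3 = 3*1 + 0, so a_1 = 3.
The remainder reaches 0 after 2 divisions, so the expansion has 2 partial quotients, read off in order.

[2; 3]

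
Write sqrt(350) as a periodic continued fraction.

[18; (1, 2, 2, 2, 1, 36)]

Write x_i = (sqrt(350) + m_i)/d_i with (m_0, d_0) = (0, 1). a_0 = floor(sqrt(350)) = 18, since 18^2 = 324 <= 350 < 361 = 19^2.
Iterate m_{i+1} = d_i*a_i - m_i, d_{i+1} = (350 - m_{i+1}^2)/d_i, a_{i+1} = floor((a_0 + m_{i+1})/d_{i+1}):
  m_1 = 1*18 - 0 = 18, d_1 = (350 - 18^2)/1 = 26/1 = 26, a_1 = floor((18 + 18)/26) = 1.
  m_2 = 26*1 - 18 = 8, d_2 = (350 - 8^2)/26 = 286/26 = 11, a_2 = floor((18 + 8)/11) = 2.
  m_3 = 11*2 - 8 = 14, d_3 = (350 - 14^2)/11 = 154/11 = 14, a_3 = floor((18 + 14)/14) = 2.
  m_4 = 14*2 - 14 = 14, d_4 = (350 - 14^2)/14 = 154/14 = 11, a_4 = floor((18 + 14)/11) = 2.
  m_5 = 11*2 - 14 = 8, d_5 = (350 - 8^2)/11 = 286/11 = 26, a_5 = floor((18 + 8)/26) = 1.
  m_6 = 26*1 - 8 = 18, d_6 = (350 - 18^2)/26 = 26/26 = 1, a_6 = floor((18 + 18)/1) = 36.
  m_7 = 1*36 - 18 = 18, d_7 = (350 - 18^2)/1 = 26/1 = 26: (m_7, d_7) = (m_1, d_1) = (18, 26), so from here the quotients repeat a_1, ..., a_6; the period length is 6.
Hence the expansion of sqrt(350) is a_0 = 18 followed by the repeating block 1, 2, 2, 2, 1, 36 (period 6).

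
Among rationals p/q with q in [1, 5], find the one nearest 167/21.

8/1

Expand x = 167/21 as a continued fraction with the Euclidean algorithm:
  167 = 7*21 + 20, so a_0 = 7.
  21 = 1*20 + 1, so a_1 = 1.
  20 = 20*1 + 0, so a_2 = 20.
so x = [7; 1, 20].
Convergents (p_i = a_i*p_{i-1} + p_{i-2}, q_i = a_i*q_{i-1} + q_{i-2} with p_{-2}=0, p_{-1}=1, q_{-2}=1, q_{-1}=0), until the denominator exceeds 5:
  i=0: a_0=7, p_0 = 7*1 + 0 = 7, q_0 = 7*0 + 1 = 1.
  i=1: a_1=1, p_1 = 1*7 + 1 = 8, q_1 = 1*1 + 0 = 1.
  i=2: a_2=20, p_2 = 20*8 + 7 = 167, q_2 = 20*1 + 1 = 21.
q_2 = 21 > 5, so the last convergent with denominator <= 5 is p_1/q_1 = 8/1.
The closest fraction with denominator <= 5 is either p_1/q_1 or the intermediate fraction (k*p_1 + p_0)/(k*q_1 + q_0) with the largest k >= 1 whose denominator stays <= 5; these approach x as k grows, and every other convergent or intermediate fraction in range is farther away.
Largest k: floor((5 - q_0)/q_1) = floor((5 - 1)/1) = 4.
That gives (4*8 + 7)/(4*1 + 1) = 39/5.
Compare the errors: |x - 8/1| = |167*1 - 8*21|/(21*1) = 1/21, and |x - 39/5| = |167*5 - 39*21|/(21*5) = 16/105.
Cross-multiplying, 1*105 = 105 < 336 = 16*21, so 1/21 is smaller: the convergent 8/1 is closer to x than 39/5.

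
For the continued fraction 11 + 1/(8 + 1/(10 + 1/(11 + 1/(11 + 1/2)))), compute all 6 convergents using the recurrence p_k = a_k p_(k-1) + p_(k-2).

Using the convergent recurrence p_i = a_i*p_{i-1} + p_{i-2}, q_i = a_i*q_{i-1} + q_{i-2} with p_{-2}=0, p_{-1}=1, q_{-2}=1, q_{-1}=0:
  i=0: a_0=11, p_0 = 11*1 + 0 = 11, q_0 = 11*0 + 1 = 1.
  i=1: a_1=8, p_1 = 8*11 + 1 = 89, q_1 = 8*1 + 0 = 8.
  i=2: a_2=10, p_2 = 10*89 + 11 = 901, q_2 = 10*8 + 1 = 81.
  i=3: a_3=11, p_3 = 11*901 + 89 = 10000, q_3 = 11*81 + 8 = 899.
  i=4: a_4=11, p_4 = 11*10000 + 901 = 110901, q_4 = 11*899 + 81 = 9970.
  i=5: a_5=2, p_5 = 2*110901 + 10000 = 231802, q_5 = 2*9970 + 899 = 20839.

11/1, 89/8, 901/81, 10000/899, 110901/9970, 231802/20839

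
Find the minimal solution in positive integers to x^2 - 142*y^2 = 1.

(x, y) = (143, 12)

First expand sqrt(142) as a continued fraction. With x_i = (sqrt(142) + m_i)/d_i and (m_0, d_0) = (0, 1): a_0 = floor(sqrt(142)) = 11, since 11^2 = 121 <= 142 < 144 = 12^2.
Iterate m_{i+1} = d_i*a_i - m_i, d_{i+1} = (142 - m_{i+1}^2)/d_i, a_{i+1} = floor((a_0 + m_{i+1})/d_{i+1}):
  m_1 = 1*11 - 0 = 11, d_1 = (142 - 11^2)/1 = 21/1 = 21, a_1 = floor((11 + 11)/21) = 1.
  m_2 = 21*1 - 11 = 10, d_2 = (142 - 10^2)/21 = 42/21 = 2, a_2 = floor((11 + 10)/2) = 10.
  m_3 = 2*10 - 10 = 10, d_3 = (142 - 10^2)/2 = 42/2 = 21, a_3 = floor((11 + 10)/21) = 1.
  m_4 = 21*1 - 10 = 11, d_4 = (142 - 11^2)/21 = 21/21 = 1, a_4 = floor((11 + 11)/1) = 22.
  m_5 = 1*22 - 11 = 11, d_5 = (142 - 11^2)/1 = 21/1 = 21: (m_5, d_5) = (m_1, d_1) = (11, 21), so from here the quotients repeat a_1, ..., a_4; the period length is 4.
So sqrt(142) = [11; (1, 10, 1, 22)] with period length k = 4.
k is even, so the fundamental solution of x^2 - 142y^2 = 1 is (p_{k-1}, q_{k-1}) = (p_3, q_3); compute convergents through index 3.
Convergents (p_i = a_i*p_{i-1} + p_{i-2}, q_i = a_i*q_{i-1} + q_{i-2} with p_{-2}=0, p_{-1}=1, q_{-2}=1, q_{-1}=0):
  i=0: a_0=11, p_0 = 11*1 + 0 = 11, q_0 = 11*0 + 1 = 1.
  i=1: a_1=1, p_1 = 1*11 + 1 = 12, q_1 = 1*1 + 0 = 1.
  i=2: a_2=10, p_2 = 10*12 + 11 = 131, q_2 = 10*1 + 1 = 11.
  i=3: a_3=1, p_3 = 1*131 + 12 = 143, q_3 = 1*11 + 1 = 12.
Check: 143^2 - 142*12^2 = 20449 - 20448 = 1, so (x, y) = (143, 12) solves the equation, and by the theorem it is the least positive solution.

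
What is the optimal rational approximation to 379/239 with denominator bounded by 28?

19/12

Expand x = 379/239 as a continued fraction with the Euclidean algorithm:
  379 = 1*239 + 140, so a_0 = 1.
  239 = 1*140 + 99, so a_1 = 1.
  140 = 1*99 + 41, so a_2 = 1.
  99 = 2*41 + 17, so a_3 = 2.
  41 = 2*17 + 7, so a_4 = 2.
  17 = 2*7 + 3, so a_5 = 2.
  7 = 2*3 + 1, so a_6 = 2.
  3 = 3*1 + 0, so a_7 = 3.
so x = [1; 1, 1, 2, 2, 2, 2, 3].
Convergents (p_i = a_i*p_{i-1} + p_{i-2}, q_i = a_i*q_{i-1} + q_{i-2} with p_{-2}=0, p_{-1}=1, q_{-2}=1, q_{-1}=0), until the denominator exceeds 28:
  i=0: a_0=1, p_0 = 1*1 + 0 = 1, q_0 = 1*0 + 1 = 1.
  i=1: a_1=1, p_1 = 1*1 + 1 = 2, q_1 = 1*1 + 0 = 1.
  i=2: a_2=1, p_2 = 1*2 + 1 = 3, q_2 = 1*1 + 1 = 2.
  i=3: a_3=2, p_3 = 2*3 + 2 = 8, q_3 = 2*2 + 1 = 5.
  i=4: a_4=2, p_4 = 2*8 + 3 = 19, q_4 = 2*5 + 2 = 12.
  i=5: a_5=2, p_5 = 2*19 + 8 = 46, q_5 = 2*12 + 5 = 29.
q_5 = 29 > 28, so the last convergent with denominator <= 28 is p_4/q_4 = 19/12.
The closest fraction with denominator <= 28 is either p_4/q_4 or the intermediate fraction (k*p_4 + p_3)/(k*q_4 + q_3) with the largest k >= 1 whose denominator stays <= 28; these approach x as k grows, and every other convergent or intermediate fraction in range is farther away.
Largest k: floor((28 - q_3)/q_4) = floor((28 - 5)/12) = 1.
That gives (1*19 + 8)/(1*12 + 5) = 27/17.
Compare the errors: |x - 19/12| = |379*12 - 19*239|/(239*12) = 7/2868, and |x - 27/17| = |379*17 - 27*239|/(239*17) = 10/4063.
Cross-multiplying, 7*4063 = 28441 < 28680 = 10*2868, so 7/2868 is smaller: the convergent 19/12 is closer to x than 27/17.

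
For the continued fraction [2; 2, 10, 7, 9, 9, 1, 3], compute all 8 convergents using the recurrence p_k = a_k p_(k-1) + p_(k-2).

Using the convergent recurrence p_i = a_i*p_{i-1} + p_{i-2}, q_i = a_i*q_{i-1} + q_{i-2} with p_{-2}=0, p_{-1}=1, q_{-2}=1, q_{-1}=0:
  i=0: a_0=2, p_0 = 2*1 + 0 = 2, q_0 = 2*0 + 1 = 1.
  i=1: a_1=2, p_1 = 2*2 + 1 = 5, q_1 = 2*1 + 0 = 2.
  i=2: a_2=10, p_2 = 10*5 + 2 = 52, q_2 = 10*2 + 1 = 21.
  i=3: a_3=7, p_3 = 7*52 + 5 = 369, q_3 = 7*21 + 2 = 149.
  i=4: a_4=9, p_4 = 9*369 + 52 = 3373, q_4 = 9*149 + 21 = 1362.
  i=5: a_5=9, p_5 = 9*3373 + 369 = 30726, q_5 = 9*1362 + 149 = 12407.
  i=6: a_6=1, p_6 = 1*30726 + 3373 = 34099, q_6 = 1*12407 + 1362 = 13769.
  i=7: a_7=3, p_7 = 3*34099 + 30726 = 133023, q_7 = 3*13769 + 12407 = 53714.

2/1, 5/2, 52/21, 369/149, 3373/1362, 30726/12407, 34099/13769, 133023/53714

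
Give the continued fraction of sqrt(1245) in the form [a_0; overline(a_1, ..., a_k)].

[35; overline(3, 1, 1, 17, 14, 17, 1, 1, 3, 70)]

Write x_i = (sqrt(1245) + m_i)/d_i with (m_0, d_0) = (0, 1). a_0 = floor(sqrt(1245)) = 35, since 35^2 = 1225 <= 1245 < 1296 = 36^2.
Iterate m_{i+1} = d_i*a_i - m_i, d_{i+1} = (1245 - m_{i+1}^2)/d_i, a_{i+1} = floor((a_0 + m_{i+1})/d_{i+1}):
  m_1 = 1*35 - 0 = 35, d_1 = (1245 - 35^2)/1 = 20/1 = 20, a_1 = floor((35 + 35)/20) = 3.
  m_2 = 20*3 - 35 = 25, d_2 = (1245 - 25^2)/20 = 620/20 = 31, a_2 = floor((35 + 25)/31) = 1.
  m_3 = 31*1 - 25 = 6, d_3 = (1245 - 6^2)/31 = 1209/31 = 39, a_3 = floor((35 + 6)/39) = 1.
  m_4 = 39*1 - 6 = 33, d_4 = (1245 - 33^2)/39 = 156/39 = 4, a_4 = floor((35 + 33)/4) = 17.
  m_5 = 4*17 - 33 = 35, d_5 = (1245 - 35^2)/4 = 20/4 = 5, a_5 = floor((35 + 35)/5) = 14.
  m_6 = 5*14 - 35 = 35, d_6 = (1245 - 35^2)/5 = 20/5 = 4, a_6 = floor((35 + 35)/4) = 17.
  m_7 = 4*17 - 35 = 33, d_7 = (1245 - 33^2)/4 = 156/4 = 39, a_7 = floor((35 + 33)/39) = 1.
  m_8 = 39*1 - 33 = 6, d_8 = (1245 - 6^2)/39 = 1209/39 = 31, a_8 = floor((35 + 6)/31) = 1.
  m_9 = 31*1 - 6 = 25, d_9 = (1245 - 25^2)/31 = 620/31 = 20, a_9 = floor((35 + 25)/20) = 3.
  m_10 = 20*3 - 25 = 35, d_10 = (1245 - 35^2)/20 = 20/20 = 1, a_10 = floor((35 + 35)/1) = 70.
  m_11 = 1*70 - 35 = 35, d_11 = (1245 - 35^2)/1 = 20/1 = 20: (m_11, d_11) = (m_1, d_1) = (35, 20), so from here the quotients repeat a_1, ..., a_10; the period length is 10.
Hence the expansion of sqrt(1245) is a_0 = 35 followed by the repeating block 3, 1, 1, 17, 14, 17, 1, 1, 3, 70 (period 10).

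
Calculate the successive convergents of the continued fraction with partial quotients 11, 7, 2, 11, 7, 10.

11/1, 78/7, 167/15, 1915/172, 13572/1219, 137635/12362

Using the convergent recurrence p_i = a_i*p_{i-1} + p_{i-2}, q_i = a_i*q_{i-1} + q_{i-2} with p_{-2}=0, p_{-1}=1, q_{-2}=1, q_{-1}=0:
  i=0: a_0=11, p_0 = 11*1 + 0 = 11, q_0 = 11*0 + 1 = 1.
  i=1: a_1=7, p_1 = 7*11 + 1 = 78, q_1 = 7*1 + 0 = 7.
  i=2: a_2=2, p_2 = 2*78 + 11 = 167, q_2 = 2*7 + 1 = 15.
  i=3: a_3=11, p_3 = 11*167 + 78 = 1915, q_3 = 11*15 + 7 = 172.
  i=4: a_4=7, p_4 = 7*1915 + 167 = 13572, q_4 = 7*172 + 15 = 1219.
  i=5: a_5=10, p_5 = 10*13572 + 1915 = 137635, q_5 = 10*1219 + 172 = 12362.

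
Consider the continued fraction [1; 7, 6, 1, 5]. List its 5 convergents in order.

Using the convergent recurrence p_i = a_i*p_{i-1} + p_{i-2}, q_i = a_i*q_{i-1} + q_{i-2} with p_{-2}=0, p_{-1}=1, q_{-2}=1, q_{-1}=0:
  i=0: a_0=1, p_0 = 1*1 + 0 = 1, q_0 = 1*0 + 1 = 1.
  i=1: a_1=7, p_1 = 7*1 + 1 = 8, q_1 = 7*1 + 0 = 7.
  i=2: a_2=6, p_2 = 6*8 + 1 = 49, q_2 = 6*7 + 1 = 43.
  i=3: a_3=1, p_3 = 1*49 + 8 = 57, q_3 = 1*43 + 7 = 50.
  i=4: a_4=5, p_4 = 5*57 + 49 = 334, q_4 = 5*50 + 43 = 293.

1/1, 8/7, 49/43, 57/50, 334/293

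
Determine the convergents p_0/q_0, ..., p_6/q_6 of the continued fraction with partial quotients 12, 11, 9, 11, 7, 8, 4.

Using the convergent recurrence p_i = a_i*p_{i-1} + p_{i-2}, q_i = a_i*q_{i-1} + q_{i-2} with p_{-2}=0, p_{-1}=1, q_{-2}=1, q_{-1}=0:
  i=0: a_0=12, p_0 = 12*1 + 0 = 12, q_0 = 12*0 + 1 = 1.
  i=1: a_1=11, p_1 = 11*12 + 1 = 133, q_1 = 11*1 + 0 = 11.
  i=2: a_2=9, p_2 = 9*133 + 12 = 1209, q_2 = 9*11 + 1 = 100.
  i=3: a_3=11, p_3 = 11*1209 + 133 = 13432, q_3 = 11*100 + 11 = 1111.
  i=4: a_4=7, p_4 = 7*13432 + 1209 = 95233, q_4 = 7*1111 + 100 = 7877.
  i=5: a_5=8, p_5 = 8*95233 + 13432 = 775296, q_5 = 8*7877 + 1111 = 64127.
  i=6: a_6=4, p_6 = 4*775296 + 95233 = 3196417, q_6 = 4*64127 + 7877 = 264385.

12/1, 133/11, 1209/100, 13432/1111, 95233/7877, 775296/64127, 3196417/264385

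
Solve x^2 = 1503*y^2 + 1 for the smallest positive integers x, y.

First expand sqrt(1503) as a continued fraction. With x_i = (sqrt(1503) + m_i)/d_i and (m_0, d_0) = (0, 1): a_0 = floor(sqrt(1503)) = 38, since 38^2 = 1444 <= 1503 < 1521 = 39^2.
Iterate m_{i+1} = d_i*a_i - m_i, d_{i+1} = (1503 - m_{i+1}^2)/d_i, a_{i+1} = floor((a_0 + m_{i+1})/d_{i+1}):
  m_1 = 1*38 - 0 = 38, d_1 = (1503 - 38^2)/1 = 59/1 = 59, a_1 = floor((38 + 38)/59) = 1.
  m_2 = 59*1 - 38 = 21, d_2 = (1503 - 21^2)/59 = 1062/59 = 18, a_2 = floor((38 + 21)/18) = 3.
  m_3 = 18*3 - 21 = 33, d_3 = (1503 - 33^2)/18 = 414/18 = 23, a_3 = floor((38 + 33)/23) = 3.
  m_4 = 23*3 - 33 = 36, d_4 = (1503 - 36^2)/23 = 207/23 = 9, a_4 = floor((38 + 36)/9) = 8.
  m_5 = 9*8 - 36 = 36, d_5 = (1503 - 36^2)/9 = 207/9 = 23, a_5 = floor((38 + 36)/23) = 3.
  m_6 = 23*3 - 36 = 33, d_6 = (1503 - 33^2)/23 = 414/23 = 18, a_6 = floor((38 + 33)/18) = 3.
  m_7 = 18*3 - 33 = 21, d_7 = (1503 - 21^2)/18 = 1062/18 = 59, a_7 = floor((38 + 21)/59) = 1.
  m_8 = 59*1 - 21 = 38, d_8 = (1503 - 38^2)/59 = 59/59 = 1, a_8 = floor((38 + 38)/1) = 76.
  m_9 = 1*76 - 38 = 38, d_9 = (1503 - 38^2)/1 = 59/1 = 59: (m_9, d_9) = (m_1, d_1) = (38, 59), so from here the quotients repeat a_1, ..., a_8; the period length is 8.
So sqrt(1503) = [38; (1, 3, 3, 8, 3, 3, 1, 76)] with period length k = 8.
k is even, so the fundamental solution of x^2 - 1503y^2 = 1 is (p_{k-1}, q_{k-1}) = (p_7, q_7); compute convergents through index 7.
Convergents (p_i = a_i*p_{i-1} + p_{i-2}, q_i = a_i*q_{i-1} + q_{i-2} with p_{-2}=0, p_{-1}=1, q_{-2}=1, q_{-1}=0):
  i=0: a_0=38, p_0 = 38*1 + 0 = 38, q_0 = 38*0 + 1 = 1.
  i=1: a_1=1, p_1 = 1*38 + 1 = 39, q_1 = 1*1 + 0 = 1.
  i=2: a_2=3, p_2 = 3*39 + 38 = 155, q_2 = 3*1 + 1 = 4.
  i=3: a_3=3, p_3 = 3*155 + 39 = 504, q_3 = 3*4 + 1 = 13.
  i=4: a_4=8, p_4 = 8*504 + 155 = 4187, q_4 = 8*13 + 4 = 108.
  i=5: a_5=3, p_5 = 3*4187 + 504 = 13065, q_5 = 3*108 + 13 = 337.
  i=6: a_6=3, p_6 = 3*13065 + 4187 = 43382, q_6 = 3*337 + 108 = 1119.
  i=7: a_7=1, p_7 = 1*43382 + 13065 = 56447, q_7 = 1*1119 + 337 = 1456.
Check: 56447^2 - 1503*1456^2 = 3186263809 - 3186263808 = 1, so (x, y) = (56447, 1456) solves the equation, and by the theorem it is the least positive solution.

(x, y) = (56447, 1456)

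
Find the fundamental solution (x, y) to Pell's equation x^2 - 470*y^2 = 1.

First expand sqrt(470) as a continued fraction. With x_i = (sqrt(470) + m_i)/d_i and (m_0, d_0) = (0, 1): a_0 = floor(sqrt(470)) = 21, since 21^2 = 441 <= 470 < 484 = 22^2.
Iterate m_{i+1} = d_i*a_i - m_i, d_{i+1} = (470 - m_{i+1}^2)/d_i, a_{i+1} = floor((a_0 + m_{i+1})/d_{i+1}):
  m_1 = 1*21 - 0 = 21, d_1 = (470 - 21^2)/1 = 29/1 = 29, a_1 = floor((21 + 21)/29) = 1.
  m_2 = 29*1 - 21 = 8, d_2 = (470 - 8^2)/29 = 406/29 = 14, a_2 = floor((21 + 8)/14) = 2.
  m_3 = 14*2 - 8 = 20, d_3 = (470 - 20^2)/14 = 70/14 = 5, a_3 = floor((21 + 20)/5) = 8.
  m_4 = 5*8 - 20 = 20, d_4 = (470 - 20^2)/5 = 70/5 = 14, a_4 = floor((21 + 20)/14) = 2.
  m_5 = 14*2 - 20 = 8, d_5 = (470 - 8^2)/14 = 406/14 = 29, a_5 = floor((21 + 8)/29) = 1.
  m_6 = 29*1 - 8 = 21, d_6 = (470 - 21^2)/29 = 29/29 = 1, a_6 = floor((21 + 21)/1) = 42.
  m_7 = 1*42 - 21 = 21, d_7 = (470 - 21^2)/1 = 29/1 = 29: (m_7, d_7) = (m_1, d_1) = (21, 29), so from here the quotients repeat a_1, ..., a_6; the period length is 6.
So sqrt(470) = [21; (1, 2, 8, 2, 1, 42)] with period length k = 6.
k is even, so the fundamental solution of x^2 - 470y^2 = 1 is (p_{k-1}, q_{k-1}) = (p_5, q_5); compute convergents through index 5.
Convergents (p_i = a_i*p_{i-1} + p_{i-2}, q_i = a_i*q_{i-1} + q_{i-2} with p_{-2}=0, p_{-1}=1, q_{-2}=1, q_{-1}=0):
  i=0: a_0=21, p_0 = 21*1 + 0 = 21, q_0 = 21*0 + 1 = 1.
  i=1: a_1=1, p_1 = 1*21 + 1 = 22, q_1 = 1*1 + 0 = 1.
  i=2: a_2=2, p_2 = 2*22 + 21 = 65, q_2 = 2*1 + 1 = 3.
  i=3: a_3=8, p_3 = 8*65 + 22 = 542, q_3 = 8*3 + 1 = 25.
  i=4: a_4=2, p_4 = 2*542 + 65 = 1149, q_4 = 2*25 + 3 = 53.
  i=5: a_5=1, p_5 = 1*1149 + 542 = 1691, q_5 = 1*53 + 25 = 78.
Check: 1691^2 - 470*78^2 = 2859481 - 2859480 = 1, so (x, y) = (1691, 78) solves the equation, and by the theorem it is the least positive solution.

(x, y) = (1691, 78)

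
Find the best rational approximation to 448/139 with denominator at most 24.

Expand x = 448/139 as a continued fraction with the Euclidean algorithm:
  448 = 3*139 + 31, so a_0 = 3.
  139 = 4*31 + 15, so a_1 = 4.
  31 = 2*15 + 1, so a_2 = 2.
  15 = 15*1 + 0, so a_3 = 15.
so x = [3; 4, 2, 15].
Convergents (p_i = a_i*p_{i-1} + p_{i-2}, q_i = a_i*q_{i-1} + q_{i-2} with p_{-2}=0, p_{-1}=1, q_{-2}=1, q_{-1}=0), until the denominator exceeds 24:
  i=0: a_0=3, p_0 = 3*1 + 0 = 3, q_0 = 3*0 + 1 = 1.
  i=1: a_1=4, p_1 = 4*3 + 1 = 13, q_1 = 4*1 + 0 = 4.
  i=2: a_2=2, p_2 = 2*13 + 3 = 29, q_2 = 2*4 + 1 = 9.
  i=3: a_3=15, p_3 = 15*29 + 13 = 448, q_3 = 15*9 + 4 = 139.
q_3 = 139 > 24, so the last convergent with denominator <= 24 is p_2/q_2 = 29/9.
The closest fraction with denominator <= 24 is either p_2/q_2 or the intermediate fraction (k*p_2 + p_1)/(k*q_2 + q_1) with the largest k >= 1 whose denominator stays <= 24; these approach x as k grows, and every other convergent or intermediate fraction in range is farther away.
Largest k: floor((24 - q_1)/q_2) = floor((24 - 4)/9) = 2.
That gives (2*29 + 13)/(2*9 + 4) = 71/22.
Compare the errors: |x - 29/9| = |448*9 - 29*139|/(139*9) = 1/1251, and |x - 71/22| = |448*22 - 71*139|/(139*22) = 13/3058.
Cross-multiplying, 1*3058 = 3058 < 16263 = 13*1251, so 1/1251 is smaller: the convergent 29/9 is closer to x than 71/22.

29/9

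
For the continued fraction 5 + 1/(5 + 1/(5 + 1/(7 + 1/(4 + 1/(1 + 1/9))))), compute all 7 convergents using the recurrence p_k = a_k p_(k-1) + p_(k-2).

Using the convergent recurrence p_i = a_i*p_{i-1} + p_{i-2}, q_i = a_i*q_{i-1} + q_{i-2} with p_{-2}=0, p_{-1}=1, q_{-2}=1, q_{-1}=0:
  i=0: a_0=5, p_0 = 5*1 + 0 = 5, q_0 = 5*0 + 1 = 1.
  i=1: a_1=5, p_1 = 5*5 + 1 = 26, q_1 = 5*1 + 0 = 5.
  i=2: a_2=5, p_2 = 5*26 + 5 = 135, q_2 = 5*5 + 1 = 26.
  i=3: a_3=7, p_3 = 7*135 + 26 = 971, q_3 = 7*26 + 5 = 187.
  i=4: a_4=4, p_4 = 4*971 + 135 = 4019, q_4 = 4*187 + 26 = 774.
  i=5: a_5=1, p_5 = 1*4019 + 971 = 4990, q_5 = 1*774 + 187 = 961.
  i=6: a_6=9, p_6 = 9*4990 + 4019 = 48929, q_6 = 9*961 + 774 = 9423.

5/1, 26/5, 135/26, 971/187, 4019/774, 4990/961, 48929/9423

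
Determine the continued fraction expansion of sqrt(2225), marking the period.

[47; (5, 1, 7, 1, 2, 1, 7, 1, 5, 94)]

Write x_i = (sqrt(2225) + m_i)/d_i with (m_0, d_0) = (0, 1). a_0 = floor(sqrt(2225)) = 47, since 47^2 = 2209 <= 2225 < 2304 = 48^2.
Iterate m_{i+1} = d_i*a_i - m_i, d_{i+1} = (2225 - m_{i+1}^2)/d_i, a_{i+1} = floor((a_0 + m_{i+1})/d_{i+1}):
  m_1 = 1*47 - 0 = 47, d_1 = (2225 - 47^2)/1 = 16/1 = 16, a_1 = floor((47 + 47)/16) = 5.
  m_2 = 16*5 - 47 = 33, d_2 = (2225 - 33^2)/16 = 1136/16 = 71, a_2 = floor((47 + 33)/71) = 1.
  m_3 = 71*1 - 33 = 38, d_3 = (2225 - 38^2)/71 = 781/71 = 11, a_3 = floor((47 + 38)/11) = 7.
  m_4 = 11*7 - 38 = 39, d_4 = (2225 - 39^2)/11 = 704/11 = 64, a_4 = floor((47 + 39)/64) = 1.
  m_5 = 64*1 - 39 = 25, d_5 = (2225 - 25^2)/64 = 1600/64 = 25, a_5 = floor((47 + 25)/25) = 2.
  m_6 = 25*2 - 25 = 25, d_6 = (2225 - 25^2)/25 = 1600/25 = 64, a_6 = floor((47 + 25)/64) = 1.
  m_7 = 64*1 - 25 = 39, d_7 = (2225 - 39^2)/64 = 704/64 = 11, a_7 = floor((47 + 39)/11) = 7.
  m_8 = 11*7 - 39 = 38, d_8 = (2225 - 38^2)/11 = 781/11 = 71, a_8 = floor((47 + 38)/71) = 1.
  m_9 = 71*1 - 38 = 33, d_9 = (2225 - 33^2)/71 = 1136/71 = 16, a_9 = floor((47 + 33)/16) = 5.
  m_10 = 16*5 - 33 = 47, d_10 = (2225 - 47^2)/16 = 16/16 = 1, a_10 = floor((47 + 47)/1) = 94.
  m_11 = 1*94 - 47 = 47, d_11 = (2225 - 47^2)/1 = 16/1 = 16: (m_11, d_11) = (m_1, d_1) = (47, 16), so from here the quotients repeat a_1, ..., a_10; the period length is 10.
Hence the expansion of sqrt(2225) is a_0 = 47 followed by the repeating block 5, 1, 7, 1, 2, 1, 7, 1, 5, 94 (period 10).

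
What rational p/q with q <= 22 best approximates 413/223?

37/20

Expand x = 413/223 as a continued fraction with the Euclidean algorithm:
  413 = 1*223 + 190, so a_0 = 1.
  223 = 1*190 + 33, so a_1 = 1.
  190 = 5*33 + 25, so a_2 = 5.
  33 = 1*25 + 8, so a_3 = 1.
  25 = 3*8 + 1, so a_4 = 3.
  8 = 8*1 + 0, so a_5 = 8.
so x = [1; 1, 5, 1, 3, 8].
Convergents (p_i = a_i*p_{i-1} + p_{i-2}, q_i = a_i*q_{i-1} + q_{i-2} with p_{-2}=0, p_{-1}=1, q_{-2}=1, q_{-1}=0), until the denominator exceeds 22:
  i=0: a_0=1, p_0 = 1*1 + 0 = 1, q_0 = 1*0 + 1 = 1.
  i=1: a_1=1, p_1 = 1*1 + 1 = 2, q_1 = 1*1 + 0 = 1.
  i=2: a_2=5, p_2 = 5*2 + 1 = 11, q_2 = 5*1 + 1 = 6.
  i=3: a_3=1, p_3 = 1*11 + 2 = 13, q_3 = 1*6 + 1 = 7.
  i=4: a_4=3, p_4 = 3*13 + 11 = 50, q_4 = 3*7 + 6 = 27.
q_4 = 27 > 22, so the last convergent with denominator <= 22 is p_3/q_3 = 13/7.
The closest fraction with denominator <= 22 is either p_3/q_3 or the intermediate fraction (k*p_3 + p_2)/(k*q_3 + q_2) with the largest k >= 1 whose denominator stays <= 22; these approach x as k grows, and every other convergent or intermediate fraction in range is farther away.
Largest k: floor((22 - q_2)/q_3) = floor((22 - 6)/7) = 2.
That gives (2*13 + 11)/(2*7 + 6) = 37/20.
Compare the errors: |x - 13/7| = |413*7 - 13*223|/(223*7) = 8/1561, and |x - 37/20| = |413*20 - 37*223|/(223*20) = 9/4460.
Cross-multiplying, 9*1561 = 14049 < 35680 = 8*4460, so 9/4460 is smaller: the intermediate fraction 37/20 is closer to x than 13/7.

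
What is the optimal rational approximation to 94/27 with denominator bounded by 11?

7/2

Expand x = 94/27 as a continued fraction with the Euclidean algorithm:
  94 = 3*27 + 13, so a_0 = 3.
  27 = 2*13 + 1, so a_1 = 2.
  13 = 13*1 + 0, so a_2 = 13.
so x = [3; 2, 13].
Convergents (p_i = a_i*p_{i-1} + p_{i-2}, q_i = a_i*q_{i-1} + q_{i-2} with p_{-2}=0, p_{-1}=1, q_{-2}=1, q_{-1}=0), until the denominator exceeds 11:
  i=0: a_0=3, p_0 = 3*1 + 0 = 3, q_0 = 3*0 + 1 = 1.
  i=1: a_1=2, p_1 = 2*3 + 1 = 7, q_1 = 2*1 + 0 = 2.
  i=2: a_2=13, p_2 = 13*7 + 3 = 94, q_2 = 13*2 + 1 = 27.
q_2 = 27 > 11, so the last convergent with denominator <= 11 is p_1/q_1 = 7/2.
The closest fraction with denominator <= 11 is either p_1/q_1 or the intermediate fraction (k*p_1 + p_0)/(k*q_1 + q_0) with the largest k >= 1 whose denominator stays <= 11; these approach x as k grows, and every other convergent or intermediate fraction in range is farther away.
Largest k: floor((11 - q_0)/q_1) = floor((11 - 1)/2) = 5.
That gives (5*7 + 3)/(5*2 + 1) = 38/11.
Compare the errors: |x - 7/2| = |94*2 - 7*27|/(27*2) = 1/54, and |x - 38/11| = |94*11 - 38*27|/(27*11) = 8/297.
Cross-multiplying, 1*297 = 297 < 432 = 8*54, so 1/54 is smaller: the convergent 7/2 is closer to x than 38/11.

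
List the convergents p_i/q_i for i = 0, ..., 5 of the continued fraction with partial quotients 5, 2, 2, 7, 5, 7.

Using the convergent recurrence p_i = a_i*p_{i-1} + p_{i-2}, q_i = a_i*q_{i-1} + q_{i-2} with p_{-2}=0, p_{-1}=1, q_{-2}=1, q_{-1}=0:
  i=0: a_0=5, p_0 = 5*1 + 0 = 5, q_0 = 5*0 + 1 = 1.
  i=1: a_1=2, p_1 = 2*5 + 1 = 11, q_1 = 2*1 + 0 = 2.
  i=2: a_2=2, p_2 = 2*11 + 5 = 27, q_2 = 2*2 + 1 = 5.
  i=3: a_3=7, p_3 = 7*27 + 11 = 200, q_3 = 7*5 + 2 = 37.
  i=4: a_4=5, p_4 = 5*200 + 27 = 1027, q_4 = 5*37 + 5 = 190.
  i=5: a_5=7, p_5 = 7*1027 + 200 = 7389, q_5 = 7*190 + 37 = 1367.

5/1, 11/2, 27/5, 200/37, 1027/190, 7389/1367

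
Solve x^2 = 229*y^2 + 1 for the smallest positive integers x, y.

First expand sqrt(229) as a continued fraction. With x_i = (sqrt(229) + m_i)/d_i and (m_0, d_0) = (0, 1): a_0 = floor(sqrt(229)) = 15, since 15^2 = 225 <= 229 < 256 = 16^2.
Iterate m_{i+1} = d_i*a_i - m_i, d_{i+1} = (229 - m_{i+1}^2)/d_i, a_{i+1} = floor((a_0 + m_{i+1})/d_{i+1}):
  m_1 = 1*15 - 0 = 15, d_1 = (229 - 15^2)/1 = 4/1 = 4, a_1 = floor((15 + 15)/4) = 7.
  m_2 = 4*7 - 15 = 13, d_2 = (229 - 13^2)/4 = 60/4 = 15, a_2 = floor((15 + 13)/15) = 1.
  m_3 = 15*1 - 13 = 2, d_3 = (229 - 2^2)/15 = 225/15 = 15, a_3 = floor((15 + 2)/15) = 1.
  m_4 = 15*1 - 2 = 13, d_4 = (229 - 13^2)/15 = 60/15 = 4, a_4 = floor((15 + 13)/4) = 7.
  m_5 = 4*7 - 13 = 15, d_5 = (229 - 15^2)/4 = 4/4 = 1, a_5 = floor((15 + 15)/1) = 30.
  m_6 = 1*30 - 15 = 15, d_6 = (229 - 15^2)/1 = 4/1 = 4: (m_6, d_6) = (m_1, d_1) = (15, 4), so from here the quotients repeat a_1, ..., a_5; the period length is 5.
So sqrt(229) = [15; (7, 1, 1, 7, 30)] with period length k = 5.
k is odd, so (p_{k-1}, q_{k-1}) only solves x^2 - 229y^2 = -1 and the fundamental solution of x^2 - 229y^2 = 1 is (p_{2k-1}, q_{2k-1}) = (p_9, q_9); compute convergents through index 9, running through the period twice.
Convergents (p_i = a_i*p_{i-1} + p_{i-2}, q_i = a_i*q_{i-1} + q_{i-2} with p_{-2}=0, p_{-1}=1, q_{-2}=1, q_{-1}=0):
  i=0: a_0=15, p_0 = 15*1 + 0 = 15, q_0 = 15*0 + 1 = 1.
  i=1: a_1=7, p_1 = 7*15 + 1 = 106, q_1 = 7*1 + 0 = 7.
  i=2: a_2=1, p_2 = 1*106 + 15 = 121, q_2 = 1*7 + 1 = 8.
  i=3: a_3=1, p_3 = 1*121 + 106 = 227, q_3 = 1*8 + 7 = 15.
  i=4: a_4=7, p_4 = 7*227 + 121 = 1710, q_4 = 7*15 + 8 = 113.
  i=5: a_5=30, p_5 = 30*1710 + 227 = 51527, q_5 = 30*113 + 15 = 3405.
  i=6: a_6=7, p_6 = 7*51527 + 1710 = 362399, q_6 = 7*3405 + 113 = 23948.
  i=7: a_7=1, p_7 = 1*362399 + 51527 = 413926, q_7 = 1*23948 + 3405 = 27353.
  i=8: a_8=1, p_8 = 1*413926 + 362399 = 776325, q_8 = 1*27353 + 23948 = 51301.
  i=9: a_9=7, p_9 = 7*776325 + 413926 = 5848201, q_9 = 7*51301 + 27353 = 386460.
Indeed p_4^2 - 229*q_4^2 = 2924100 - 2924101 = -1, not +1.
Check: 5848201^2 - 229*386460^2 = 34201454936401 - 34201454936400 = 1, so (x, y) = (5848201, 386460) solves the equation, and by the theorem it is the least positive solution.

(x, y) = (5848201, 386460)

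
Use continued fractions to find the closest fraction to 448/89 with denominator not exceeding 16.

81/16

Expand x = 448/89 as a continued fraction with the Euclidean algorithm:
  448 = 5*89 + 3, so a_0 = 5.
  89 = 29*3 + 2, so a_1 = 29.
  3 = 1*2 + 1, so a_2 = 1.
  2 = 2*1 + 0, so a_3 = 2.
so x = [5; 29, 1, 2].
Convergents (p_i = a_i*p_{i-1} + p_{i-2}, q_i = a_i*q_{i-1} + q_{i-2} with p_{-2}=0, p_{-1}=1, q_{-2}=1, q_{-1}=0), until the denominator exceeds 16:
  i=0: a_0=5, p_0 = 5*1 + 0 = 5, q_0 = 5*0 + 1 = 1.
  i=1: a_1=29, p_1 = 29*5 + 1 = 146, q_1 = 29*1 + 0 = 29.
q_1 = 29 > 16, so the last convergent with denominator <= 16 is p_0/q_0 = 5/1.
The closest fraction with denominator <= 16 is either p_0/q_0 or the intermediate fraction (k*p_0 + p_{-1})/(k*q_0 + q_{-1}) with the largest k >= 1 whose denominator stays <= 16; these approach x as k grows, and every other convergent or intermediate fraction in range is farther away.
Largest k: floor((16 - q_{-1})/q_0) = floor((16 - 0)/1) = 16 (using the seeds p_{-1} = 1, q_{-1} = 0).
That gives (16*5 + 1)/(16*1 + 0) = 81/16.
Compare the errors: |x - 5/1| = |448*1 - 5*89|/(89*1) = 3/89, and |x - 81/16| = |448*16 - 81*89|/(89*16) = 41/1424.
Cross-multiplying, 41*89 = 3649 < 4272 = 3*1424, so 41/1424 is smaller: the intermediate fraction 81/16 is closer to x than 5/1.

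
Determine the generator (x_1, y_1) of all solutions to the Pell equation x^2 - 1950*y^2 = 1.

First expand sqrt(1950) as a continued fraction. With x_i = (sqrt(1950) + m_i)/d_i and (m_0, d_0) = (0, 1): a_0 = floor(sqrt(1950)) = 44, since 44^2 = 1936 <= 1950 < 2025 = 45^2.
Iterate m_{i+1} = d_i*a_i - m_i, d_{i+1} = (1950 - m_{i+1}^2)/d_i, a_{i+1} = floor((a_0 + m_{i+1})/d_{i+1}):
  m_1 = 1*44 - 0 = 44, d_1 = (1950 - 44^2)/1 = 14/1 = 14, a_1 = floor((44 + 44)/14) = 6.
  m_2 = 14*6 - 44 = 40, d_2 = (1950 - 40^2)/14 = 350/14 = 25, a_2 = floor((44 + 40)/25) = 3.
  m_3 = 25*3 - 40 = 35, d_3 = (1950 - 35^2)/25 = 725/25 = 29, a_3 = floor((44 + 35)/29) = 2.
  m_4 = 29*2 - 35 = 23, d_4 = (1950 - 23^2)/29 = 1421/29 = 49, a_4 = floor((44 + 23)/49) = 1.
  m_5 = 49*1 - 23 = 26, d_5 = (1950 - 26^2)/49 = 1274/49 = 26, a_5 = floor((44 + 26)/26) = 2.
  m_6 = 26*2 - 26 = 26, d_6 = (1950 - 26^2)/26 = 1274/26 = 49, a_6 = floor((44 + 26)/49) = 1.
  m_7 = 49*1 - 26 = 23, d_7 = (1950 - 23^2)/49 = 1421/49 = 29, a_7 = floor((44 + 23)/29) = 2.
  m_8 = 29*2 - 23 = 35, d_8 = (1950 - 35^2)/29 = 725/29 = 25, a_8 = floor((44 + 35)/25) = 3.
  m_9 = 25*3 - 35 = 40, d_9 = (1950 - 40^2)/25 = 350/25 = 14, a_9 = floor((44 + 40)/14) = 6.
  m_10 = 14*6 - 40 = 44, d_10 = (1950 - 44^2)/14 = 14/14 = 1, a_10 = floor((44 + 44)/1) = 88.
  m_11 = 1*88 - 44 = 44, d_11 = (1950 - 44^2)/1 = 14/1 = 14: (m_11, d_11) = (m_1, d_1) = (44, 14), so from here the quotients repeat a_1, ..., a_10; the period length is 10.
So sqrt(1950) = [44; (6, 3, 2, 1, 2, 1, 2, 3, 6, 88)] with period length k = 10.
k is even, so the fundamental solution of x^2 - 1950y^2 = 1 is (p_{k-1}, q_{k-1}) = (p_9, q_9); compute convergents through index 9.
Convergents (p_i = a_i*p_{i-1} + p_{i-2}, q_i = a_i*q_{i-1} + q_{i-2} with p_{-2}=0, p_{-1}=1, q_{-2}=1, q_{-1}=0):
  i=0: a_0=44, p_0 = 44*1 + 0 = 44, q_0 = 44*0 + 1 = 1.
  i=1: a_1=6, p_1 = 6*44 + 1 = 265, q_1 = 6*1 + 0 = 6.
  i=2: a_2=3, p_2 = 3*265 + 44 = 839, q_2 = 3*6 + 1 = 19.
  i=3: a_3=2, p_3 = 2*839 + 265 = 1943, q_3 = 2*19 + 6 = 44.
  i=4: a_4=1, p_4 = 1*1943 + 839 = 2782, q_4 = 1*44 + 19 = 63.
  i=5: a_5=2, p_5 = 2*2782 + 1943 = 7507, q_5 = 2*63 + 44 = 170.
  i=6: a_6=1, p_6 = 1*7507 + 2782 = 10289, q_6 = 1*170 + 63 = 233.
  i=7: a_7=2, p_7 = 2*10289 + 7507 = 28085, q_7 = 2*233 + 170 = 636.
  i=8: a_8=3, p_8 = 3*28085 + 10289 = 94544, q_8 = 3*636 + 233 = 2141.
  i=9: a_9=6, p_9 = 6*94544 + 28085 = 595349, q_9 = 6*2141 + 636 = 13482.
Check: 595349^2 - 1950*13482^2 = 354440431801 - 354440431800 = 1, so (x, y) = (595349, 13482) solves the equation, and by the theorem it is the least positive solution.

(x, y) = (595349, 13482)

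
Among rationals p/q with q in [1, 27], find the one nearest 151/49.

Expand x = 151/49 as a continued fraction with the Euclidean algorithm:
  151 = 3*49 + 4, so a_0 = 3.
  49 = 12*4 + 1, so a_1 = 12.
  4 = 4*1 + 0, so a_2 = 4.
so x = [3; 12, 4].
Convergents (p_i = a_i*p_{i-1} + p_{i-2}, q_i = a_i*q_{i-1} + q_{i-2} with p_{-2}=0, p_{-1}=1, q_{-2}=1, q_{-1}=0), until the denominator exceeds 27:
  i=0: a_0=3, p_0 = 3*1 + 0 = 3, q_0 = 3*0 + 1 = 1.
  i=1: a_1=12, p_1 = 12*3 + 1 = 37, q_1 = 12*1 + 0 = 12.
  i=2: a_2=4, p_2 = 4*37 + 3 = 151, q_2 = 4*12 + 1 = 49.
q_2 = 49 > 27, so the last convergent with denominator <= 27 is p_1/q_1 = 37/12.
The closest fraction with denominator <= 27 is either p_1/q_1 or the intermediate fraction (k*p_1 + p_0)/(k*q_1 + q_0) with the largest k >= 1 whose denominator stays <= 27; these approach x as k grows, and every other convergent or intermediate fraction in range is farther away.
Largest k: floor((27 - q_0)/q_1) = floor((27 - 1)/12) = 2.
That gives (2*37 + 3)/(2*12 + 1) = 77/25.
Compare the errors: |x - 37/12| = |151*12 - 37*49|/(49*12) = 1/588, and |x - 77/25| = |151*25 - 77*49|/(49*25) = 2/1225.
Cross-multiplying, 2*588 = 1176 < 1225 = 1*1225, so 2/1225 is smaller: the intermediate fraction 77/25 is closer to x than 37/12.

77/25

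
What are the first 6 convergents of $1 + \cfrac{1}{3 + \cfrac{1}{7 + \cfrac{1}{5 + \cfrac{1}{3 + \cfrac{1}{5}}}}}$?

Using the convergent recurrence p_i = a_i*p_{i-1} + p_{i-2}, q_i = a_i*q_{i-1} + q_{i-2} with p_{-2}=0, p_{-1}=1, q_{-2}=1, q_{-1}=0:
  i=0: a_0=1, p_0 = 1*1 + 0 = 1, q_0 = 1*0 + 1 = 1.
  i=1: a_1=3, p_1 = 3*1 + 1 = 4, q_1 = 3*1 + 0 = 3.
  i=2: a_2=7, p_2 = 7*4 + 1 = 29, q_2 = 7*3 + 1 = 22.
  i=3: a_3=5, p_3 = 5*29 + 4 = 149, q_3 = 5*22 + 3 = 113.
  i=4: a_4=3, p_4 = 3*149 + 29 = 476, q_4 = 3*113 + 22 = 361.
  i=5: a_5=5, p_5 = 5*476 + 149 = 2529, q_5 = 5*361 + 113 = 1918.

1/1, 4/3, 29/22, 149/113, 476/361, 2529/1918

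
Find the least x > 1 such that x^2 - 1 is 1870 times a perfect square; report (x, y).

(x, y) = (19682191, 455148)

First expand sqrt(1870) as a continued fraction. With x_i = (sqrt(1870) + m_i)/d_i and (m_0, d_0) = (0, 1): a_0 = floor(sqrt(1870)) = 43, since 43^2 = 1849 <= 1870 < 1936 = 44^2.
Iterate m_{i+1} = d_i*a_i - m_i, d_{i+1} = (1870 - m_{i+1}^2)/d_i, a_{i+1} = floor((a_0 + m_{i+1})/d_{i+1}):
  m_1 = 1*43 - 0 = 43, d_1 = (1870 - 43^2)/1 = 21/1 = 21, a_1 = floor((43 + 43)/21) = 4.
  m_2 = 21*4 - 43 = 41, d_2 = (1870 - 41^2)/21 = 189/21 = 9, a_2 = floor((43 + 41)/9) = 9.
  m_3 = 9*9 - 41 = 40, d_3 = (1870 - 40^2)/9 = 270/9 = 30, a_3 = floor((43 + 40)/30) = 2.
  m_4 = 30*2 - 40 = 20, d_4 = (1870 - 20^2)/30 = 1470/30 = 49, a_4 = floor((43 + 20)/49) = 1.
  m_5 = 49*1 - 20 = 29, d_5 = (1870 - 29^2)/49 = 1029/49 = 21, a_5 = floor((43 + 29)/21) = 3.
  m_6 = 21*3 - 29 = 34, d_6 = (1870 - 34^2)/21 = 714/21 = 34, a_6 = floor((43 + 34)/34) = 2.
  m_7 = 34*2 - 34 = 34, d_7 = (1870 - 34^2)/34 = 714/34 = 21, a_7 = floor((43 + 34)/21) = 3.
  m_8 = 21*3 - 34 = 29, d_8 = (1870 - 29^2)/21 = 1029/21 = 49, a_8 = floor((43 + 29)/49) = 1.
  m_9 = 49*1 - 29 = 20, d_9 = (1870 - 20^2)/49 = 1470/49 = 30, a_9 = floor((43 + 20)/30) = 2.
  m_10 = 30*2 - 20 = 40, d_10 = (1870 - 40^2)/30 = 270/30 = 9, a_10 = floor((43 + 40)/9) = 9.
  m_11 = 9*9 - 40 = 41, d_11 = (1870 - 41^2)/9 = 189/9 = 21, a_11 = floor((43 + 41)/21) = 4.
  m_12 = 21*4 - 41 = 43, d_12 = (1870 - 43^2)/21 = 21/21 = 1, a_12 = floor((43 + 43)/1) = 86.
  m_13 = 1*86 - 43 = 43, d_13 = (1870 - 43^2)/1 = 21/1 = 21: (m_13, d_13) = (m_1, d_1) = (43, 21), so from here the quotients repeat a_1, ..., a_12; the period length is 12.
So sqrt(1870) = [43; (4, 9, 2, 1, 3, 2, 3, 1, 2, 9, 4, 86)] with period length k = 12.
k is even, so the fundamental solution of x^2 - 1870y^2 = 1 is (p_{k-1}, q_{k-1}) = (p_11, q_11); compute convergents through index 11.
Convergents (p_i = a_i*p_{i-1} + p_{i-2}, q_i = a_i*q_{i-1} + q_{i-2} with p_{-2}=0, p_{-1}=1, q_{-2}=1, q_{-1}=0):
  i=0: a_0=43, p_0 = 43*1 + 0 = 43, q_0 = 43*0 + 1 = 1.
  i=1: a_1=4, p_1 = 4*43 + 1 = 173, q_1 = 4*1 + 0 = 4.
  i=2: a_2=9, p_2 = 9*173 + 43 = 1600, q_2 = 9*4 + 1 = 37.
  i=3: a_3=2, p_3 = 2*1600 + 173 = 3373, q_3 = 2*37 + 4 = 78.
  i=4: a_4=1, p_4 = 1*3373 + 1600 = 4973, q_4 = 1*78 + 37 = 115.
  i=5: a_5=3, p_5 = 3*4973 + 3373 = 18292, q_5 = 3*115 + 78 = 423.
  i=6: a_6=2, p_6 = 2*18292 + 4973 = 41557, q_6 = 2*423 + 115 = 961.
  i=7: a_7=3, p_7 = 3*41557 + 18292 = 142963, q_7 = 3*961 + 423 = 3306.
  i=8: a_8=1, p_8 = 1*142963 + 41557 = 184520, q_8 = 1*3306 + 961 = 4267.
  i=9: a_9=2, p_9 = 2*184520 + 142963 = 512003, q_9 = 2*4267 + 3306 = 11840.
  i=10: a_10=9, p_10 = 9*512003 + 184520 = 4792547, q_10 = 9*11840 + 4267 = 110827.
  i=11: a_11=4, p_11 = 4*4792547 + 512003 = 19682191, q_11 = 4*110827 + 11840 = 455148.
Check: 19682191^2 - 1870*455148^2 = 387388642560481 - 387388642560480 = 1, so (x, y) = (19682191, 455148) solves the equation, and by the theorem it is the least positive solution.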